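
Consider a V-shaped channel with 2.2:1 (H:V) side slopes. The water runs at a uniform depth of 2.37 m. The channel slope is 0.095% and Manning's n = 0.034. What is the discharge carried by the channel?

Q = 11.8 m³/s

For a triangular section with side slope z = 2.2: A = zy² = 2.2×2.37² = 12.36 m²; P = 2y√(1+z²) = 2×2.37×2.417 = 11.45 m.
Hydraulic radius R = A/P = 12.36/11.45 = 1.079 m.
Manning's equation: Q = (1/n) A R^(2/3) S^(1/2) = (1/0.034) × 12.36 × 1.079^(2/3) × 0.00095^(1/2) = 11.8 m³/s.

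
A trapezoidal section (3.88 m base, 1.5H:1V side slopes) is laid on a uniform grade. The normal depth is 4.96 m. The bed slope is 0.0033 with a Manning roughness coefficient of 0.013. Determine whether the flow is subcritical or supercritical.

supercritical

With bottom width b = 3.88 m and side slope z = 1.5: A = (b + zy)y = (3.88 + 1.5×4.96)×4.96 = 56.15 m²; P = b + 2y√(1+z²) = 3.88 + 2×4.96×1.803 = 21.76 m.
Hydraulic radius R = A/P = 56.15/21.76 = 2.58 m.
V = (1/n) R^(2/3) √S = (1/0.013) × 2.58^(2/3) × √0.0033 = 8.312 m/s. Hydraulic depth D_h = A/T = 56.15/18.76 = 2.993 m.
Froude number Fr = V/√(g·D_h) = 8.312/√(9.81×2.993) = 1.53, which is greater than 1, so the flow is supercritical.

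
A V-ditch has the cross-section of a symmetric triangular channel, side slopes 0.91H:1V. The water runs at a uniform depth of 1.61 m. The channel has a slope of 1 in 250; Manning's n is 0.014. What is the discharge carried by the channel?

Q = 7.08 m³/s

For a triangular section with side slope z = 0.91: A = zy² = 0.91×1.61² = 2.359 m²; P = 2y√(1+z²) = 2×1.61×1.352 = 4.354 m.
Hydraulic radius R = A/P = 2.359/4.354 = 0.5418 m.
Manning's equation: Q = (1/n) A R^(2/3) S^(1/2) = (1/0.014) × 2.359 × 0.5418^(2/3) × 0.004^(1/2) = 7.08 m³/s.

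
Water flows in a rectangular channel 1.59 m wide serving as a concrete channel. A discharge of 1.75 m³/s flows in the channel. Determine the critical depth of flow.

For a rectangular channel, critical depth y_c = (q²/g)^(1/3) where q = Q/b = 1.75/1.59 = 1.101 m²/s.
So y_c = (1.101²/9.81)^(1/3) = 0.498 m.

y_c = 0.498 m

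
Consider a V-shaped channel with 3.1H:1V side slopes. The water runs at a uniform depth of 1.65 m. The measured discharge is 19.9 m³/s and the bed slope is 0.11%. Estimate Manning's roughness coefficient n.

n = 0.012

For a triangular section with side slope z = 3.1: A = zy² = 3.1×1.65² = 8.44 m²; P = 2y√(1+z²) = 2×1.65×3.257 = 10.75 m.
Hydraulic radius R = A/P = 8.44/10.75 = 0.7852 m.
Rearranging Manning's equation: n = (1/Q) A R^(2/3) S^(1/2) = (1/19.9) × 8.44 × 0.7852^(2/3) × √0.0011 = 0.012.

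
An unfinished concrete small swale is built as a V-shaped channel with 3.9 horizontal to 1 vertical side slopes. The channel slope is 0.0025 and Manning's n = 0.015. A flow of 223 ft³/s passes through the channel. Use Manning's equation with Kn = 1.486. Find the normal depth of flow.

Manning's equation rearranged: A R^(2/3) = nQ / (1.486·√S) = 0.015 × 223 / (1.486 × √0.0025) = 45.02.
At y = 3.25 ft: A R^(2/3) = 55.74 — too large.
At y = 2.18 ft: A R^(2/3) = 19.22 — too small.
At y = 3 ft: A R^(2/3) = 45.03 — ≈ 45.02.

y_n = 3 ft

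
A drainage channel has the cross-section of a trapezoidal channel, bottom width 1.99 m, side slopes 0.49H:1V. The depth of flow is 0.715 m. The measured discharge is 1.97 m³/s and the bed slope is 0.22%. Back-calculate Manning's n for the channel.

With bottom width b = 1.99 m and side slope z = 0.49: A = (b + zy)y = (1.99 + 0.49×0.715)×0.715 = 1.673 m²; P = b + 2y√(1+z²) = 1.99 + 2×0.715×1.114 = 3.582 m.
Hydraulic radius R = A/P = 1.673/3.582 = 0.4671 m.
Rearranging Manning's equation: n = (1/Q) A R^(2/3) S^(1/2) = (1/1.97) × 1.673 × 0.4671^(2/3) × √0.0022 = 0.024.

n = 0.024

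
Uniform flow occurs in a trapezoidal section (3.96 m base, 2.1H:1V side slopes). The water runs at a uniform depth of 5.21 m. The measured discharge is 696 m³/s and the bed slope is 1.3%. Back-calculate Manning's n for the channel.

n = 0.025

With bottom width b = 3.96 m and side slope z = 2.1: A = (b + zy)y = (3.96 + 2.1×5.21)×5.21 = 77.63 m²; P = b + 2y√(1+z²) = 3.96 + 2×5.21×2.326 = 28.2 m.
Hydraulic radius R = A/P = 77.63/28.2 = 2.753 m.
Rearranging Manning's equation: n = (1/Q) A R^(2/3) S^(1/2) = (1/696) × 77.63 × 2.753^(2/3) × √0.013 = 0.025.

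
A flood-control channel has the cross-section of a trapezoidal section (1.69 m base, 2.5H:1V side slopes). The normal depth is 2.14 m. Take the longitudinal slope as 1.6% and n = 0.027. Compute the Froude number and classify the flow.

supercritical

With bottom width b = 1.69 m and side slope z = 2.5: A = (b + zy)y = (1.69 + 2.5×2.14)×2.14 = 15.07 m²; P = b + 2y√(1+z²) = 1.69 + 2×2.14×2.693 = 13.21 m.
Hydraulic radius R = A/P = 15.07/13.21 = 1.14 m.
V = (1/n) R^(2/3) √S = (1/0.027) × 1.14^(2/3) × √0.016 = 5.113 m/s. Hydraulic depth D_h = A/T = 15.07/12.39 = 1.216 m.
Froude number Fr = V/√(g·D_h) = 5.113/√(9.81×1.216) = 1.48, which is greater than 1, so the flow is supercritical.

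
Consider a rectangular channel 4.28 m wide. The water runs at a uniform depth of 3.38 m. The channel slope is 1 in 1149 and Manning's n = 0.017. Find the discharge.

Flow area A = b·y = 4.28 × 3.38 = 14.47 m². Wetted perimeter P = b + 2y = 4.28 + 2×3.38 = 11.04 m.
Hydraulic radius R = A/P = 14.47/11.04 = 1.31 m.
Manning's equation: Q = (1/n) A R^(2/3) S^(1/2) = (1/0.017) × 14.47 × 1.31^(2/3) × 0.0008703^(1/2) = 30.1 m³/s.

Q = 30.1 m³/s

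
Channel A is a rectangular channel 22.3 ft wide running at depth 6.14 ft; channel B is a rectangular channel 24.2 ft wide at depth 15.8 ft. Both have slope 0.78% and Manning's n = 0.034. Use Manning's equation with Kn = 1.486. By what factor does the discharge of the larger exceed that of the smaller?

Channel A: Flow area A = b·y = 22.3 × 6.14 = 136.9 ft². Wetted perimeter P = b + 2y = 22.3 + 2×6.14 = 34.58 ft. Hydraulic radius R = A/P = 136.9/34.58 = 3.96 ft. Q_A = (1.486/0.034)·136.9·3.96^(2/3)·√0.0078 = 1323 ft³/s.
Channel B: Flow area A = b·y = 24.2 × 15.8 = 382.4 ft². Wetted perimeter P = b + 2y = 24.2 + 2×15.8 = 55.8 ft. Hydraulic radius R = A/P = 382.4/55.8 = 6.852 ft. Q_B = (1.486/0.034)·382.4·6.852^(2/3)·√0.0078 = 5325 ft³/s.
The larger discharge is 5325 ft³/s and the smaller is 1323 ft³/s; the ratio is 4.03.

4.03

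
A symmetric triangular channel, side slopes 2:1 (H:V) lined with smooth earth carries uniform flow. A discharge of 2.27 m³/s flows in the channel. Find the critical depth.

At critical depth, Q² T / (g A³) = 1, i.e. A³/T = Q²/g = 2.27²/9.81 = 0.5253.
Trying y = 0.6 m: A³/T = 0.1555 — low.
Trying y = 0.979 m: A³/T = 1.799 — high.
Trying y = 0.765 m: A³/T = 0.524 — ≈ 0.5253.

y_c = 0.765 m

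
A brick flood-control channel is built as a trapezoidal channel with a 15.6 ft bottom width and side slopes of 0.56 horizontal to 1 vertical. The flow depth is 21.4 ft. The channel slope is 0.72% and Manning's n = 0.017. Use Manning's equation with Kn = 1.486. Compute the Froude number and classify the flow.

With bottom width b = 15.6 ft and side slope z = 0.56: A = (b + zy)y = (15.6 + 0.56×21.4)×21.4 = 590.3 ft²; P = b + 2y√(1+z²) = 15.6 + 2×21.4×1.146 = 64.65 ft.
Hydraulic radius R = A/P = 590.3/64.65 = 9.13 ft.
V = (1.486/n) R^(2/3) √S = (1.486/0.017) × 9.13^(2/3) × √0.0072 = 32.4 ft/s. Hydraulic depth D_h = A/T = 590.3/39.57 = 14.92 ft.
Froude number Fr = V/√(g·D_h) = 32.4/√(32.2×14.92) = 1.48, which is greater than 1, so the flow is supercritical.

supercritical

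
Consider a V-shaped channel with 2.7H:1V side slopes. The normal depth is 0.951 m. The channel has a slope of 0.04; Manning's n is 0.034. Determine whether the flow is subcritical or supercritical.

supercritical

For a triangular section with side slope z = 2.7: A = zy² = 2.7×0.951² = 2.442 m²; P = 2y√(1+z²) = 2×0.951×2.879 = 5.476 m.
Hydraulic radius R = A/P = 2.442/5.476 = 0.4459 m.
V = (1/n) R^(2/3) √S = (1/0.034) × 0.4459^(2/3) × √0.04 = 3.433 m/s. Hydraulic depth D_h = A/T = 2.442/5.135 = 0.4755 m.
Froude number Fr = V/√(g·D_h) = 3.433/√(9.81×0.4755) = 1.59, which is greater than 1, so the flow is supercritical.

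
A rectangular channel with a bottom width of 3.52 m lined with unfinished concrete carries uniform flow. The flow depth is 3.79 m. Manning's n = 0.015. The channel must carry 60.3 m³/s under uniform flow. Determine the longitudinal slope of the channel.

Flow area A = b·y = 3.52 × 3.79 = 13.34 m². Wetted perimeter P = b + 2y = 3.52 + 2×3.79 = 11.1 m.
Hydraulic radius R = A/P = 13.34/11.1 = 1.202 m.
From Manning's equation, S = [nQ / (1 A R^(2/3))]² = [0.015 × 60.3 / (1 × 13.34 × 1.202^(2/3))]² = 0.0036.

S = 0.0036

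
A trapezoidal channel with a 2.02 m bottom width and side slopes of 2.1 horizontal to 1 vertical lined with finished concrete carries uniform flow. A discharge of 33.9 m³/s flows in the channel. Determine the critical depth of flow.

At critical depth, Q² T / (g A³) = 1, i.e. A³/T = Q²/g = 33.9²/9.81 = 117.1.
At y = 1.6 m: A³/T = 72.98 — low.
At y = 1.96 m: A³/T = 169.7 — high.
At y = 1.79 m: A³/T = 116.1 — matches.

y_c = 1.79 m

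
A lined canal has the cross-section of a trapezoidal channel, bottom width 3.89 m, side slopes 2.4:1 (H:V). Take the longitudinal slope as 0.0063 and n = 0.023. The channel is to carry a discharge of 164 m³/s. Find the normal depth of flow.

Manning's equation rearranged: A R^(2/3) = nQ / (1·√S) = 0.023 × 164 / (√0.0063) = 47.52.
Trying y = 3.83 m: A R^(2/3) = 82.29 — too large.
Trying y = 2.63 m: A R^(2/3) = 35.59 — too small.
Trying y = 3 m: A R^(2/3) = 47.52 — matches.

y_n = 3 m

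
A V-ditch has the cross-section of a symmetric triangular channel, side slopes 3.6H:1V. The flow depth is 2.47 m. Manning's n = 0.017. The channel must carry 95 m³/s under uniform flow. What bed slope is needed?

S = 0.00429

For a triangular section with side slope z = 3.6: A = zy² = 3.6×2.47² = 21.96 m²; P = 2y√(1+z²) = 2×2.47×3.736 = 18.46 m.
Hydraulic radius R = A/P = 21.96/18.46 = 1.19 m.
From Manning's equation, S = [nQ / (1 A R^(2/3))]² = [0.017 × 95 / (1 × 21.96 × 1.19^(2/3))]² = 0.00429.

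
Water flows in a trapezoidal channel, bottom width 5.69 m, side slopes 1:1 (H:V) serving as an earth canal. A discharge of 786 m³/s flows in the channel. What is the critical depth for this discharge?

At critical depth, Q² T / (g A³) = 1, i.e. A³/T = Q²/g = 786²/9.81 = 62980.
Try y = 6.63 m: A³/T = 28760 — low.
Try y = 10.3 m: A³/T = 169900 — high.
Try y = 8.08 m: A³/T = 63040 — matches.

y_c = 8.08 m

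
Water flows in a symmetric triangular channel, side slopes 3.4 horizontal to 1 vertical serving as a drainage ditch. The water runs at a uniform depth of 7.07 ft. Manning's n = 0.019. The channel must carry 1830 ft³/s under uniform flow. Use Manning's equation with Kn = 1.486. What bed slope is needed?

S = 0.00372

For a triangular section with side slope z = 3.4: A = zy² = 3.4×7.07² = 169.9 ft²; P = 2y√(1+z²) = 2×7.07×3.544 = 50.11 ft.
Hydraulic radius R = A/P = 169.9/50.11 = 3.391 ft.
From Manning's equation, S = [nQ / (1.486 A R^(2/3))]² = [0.019 × 1830 / (1.486 × 169.9 × 3.391^(2/3))]² = 0.00372.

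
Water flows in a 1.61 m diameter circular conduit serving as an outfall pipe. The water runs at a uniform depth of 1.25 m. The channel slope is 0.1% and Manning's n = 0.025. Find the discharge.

For a circular section of diameter D = 1.61 m at depth y = 1.25 m, the central angle is θ = 2 arccos(1 − 2y/D) = 4.313 rad. Then A = (D²/8)(θ − sin θ) = 1.696 m² and P = Dθ/2 = 3.472 m.
Hydraulic radius R = A/P = 1.696/3.472 = 0.4885 m.
Manning's equation: Q = (1/n) A R^(2/3) S^(1/2) = (1/0.025) × 1.696 × 0.4885^(2/3) × 0.001^(1/2) = 1.33 m³/s.

Q = 1.33 m³/s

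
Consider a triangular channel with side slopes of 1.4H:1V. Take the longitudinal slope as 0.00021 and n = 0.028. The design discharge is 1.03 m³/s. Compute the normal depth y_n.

Manning's equation rearranged: A R^(2/3) = nQ / (1·√S) = 0.028 × 1.03 / (√0.00021) = 1.99.
Trying y = 1.55 m: A R^(2/3) = 2.474 — over.
Trying y = 1.16 m: A R^(2/3) = 1.142 — short.
Trying y = 1.43 m: A R^(2/3) = 1.995 — matches.

y_n = 1.43 m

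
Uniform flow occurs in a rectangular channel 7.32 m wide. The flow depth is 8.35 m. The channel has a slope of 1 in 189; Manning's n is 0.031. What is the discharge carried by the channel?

Q = 267 m³/s

Flow area A = b·y = 7.32 × 8.35 = 61.12 m². Wetted perimeter P = b + 2y = 7.32 + 2×8.35 = 24.02 m.
Hydraulic radius R = A/P = 61.12/24.02 = 2.545 m.
Manning's equation: Q = (1/n) A R^(2/3) S^(1/2) = (1/0.031) × 61.12 × 2.545^(2/3) × 0.005291^(1/2) = 267 m³/s.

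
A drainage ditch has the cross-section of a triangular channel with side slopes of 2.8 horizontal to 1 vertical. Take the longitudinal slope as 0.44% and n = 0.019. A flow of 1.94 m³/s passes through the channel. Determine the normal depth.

Manning's equation rearranged: A R^(2/3) = nQ / (1·√S) = 0.019 × 1.94 / (√0.0044) = 0.5557.
At y = 0.767 m: A R^(2/3) = 0.8354 — too large.
At y = 0.574 m: A R^(2/3) = 0.3856 — too small.
At y = 0.658 m: A R^(2/3) = 0.5551 — close enough.

y_n = 0.658 m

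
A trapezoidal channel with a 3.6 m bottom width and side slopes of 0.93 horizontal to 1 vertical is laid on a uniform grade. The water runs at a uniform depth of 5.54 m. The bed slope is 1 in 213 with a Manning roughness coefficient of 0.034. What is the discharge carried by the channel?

Q = 184 m³/s

With bottom width b = 3.6 m and side slope z = 0.93: A = (b + zy)y = (3.6 + 0.93×5.54)×5.54 = 48.49 m²; P = b + 2y√(1+z²) = 3.6 + 2×5.54×1.366 = 18.73 m.
Hydraulic radius R = A/P = 48.49/18.73 = 2.589 m.
Manning's equation: Q = (1/n) A R^(2/3) S^(1/2) = (1/0.034) × 48.49 × 2.589^(2/3) × 0.004695^(1/2) = 184 m³/s.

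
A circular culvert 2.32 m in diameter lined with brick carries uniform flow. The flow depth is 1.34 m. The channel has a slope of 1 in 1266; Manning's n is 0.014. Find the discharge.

For a circular section of diameter D = 2.32 m at depth y = 1.34 m, the central angle is θ = 2 arccos(1 − 2y/D) = 3.453 rad. Then A = (D²/8)(θ − sin θ) = 2.53 m² and P = Dθ/2 = 4.006 m.
Hydraulic radius R = A/P = 2.53/4.006 = 0.6315 m.
Manning's equation: Q = (1/n) A R^(2/3) S^(1/2) = (1/0.014) × 2.53 × 0.6315^(2/3) × 0.0007899^(1/2) = 3.74 m³/s.

Q = 3.74 m³/s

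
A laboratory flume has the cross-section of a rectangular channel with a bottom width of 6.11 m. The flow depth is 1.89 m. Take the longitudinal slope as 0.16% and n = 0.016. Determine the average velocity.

V = 2.77 m/s

Flow area A = b·y = 6.11 × 1.89 = 11.55 m². Wetted perimeter P = b + 2y = 6.11 + 2×1.89 = 9.89 m.
Hydraulic radius R = A/P = 11.55/9.89 = 1.168 m.
From Manning's equation, V = (1/n) R^(2/3) S^(1/2) = (1/0.016) × 1.168^(2/3) × 0.0016^(1/2) = 2.77 m/s.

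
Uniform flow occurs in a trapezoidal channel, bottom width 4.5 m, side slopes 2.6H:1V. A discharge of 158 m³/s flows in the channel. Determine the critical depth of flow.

y_c = 3.01 m

At critical depth, Q² T / (g A³) = 1, i.e. A³/T = Q²/g = 158²/9.81 = 2545.
Try y = 3.27 m: A³/T = 3574 — high.
Try y = 2.07 m: A³/T = 560.8 — low.
Try y = 3.01 m: A³/T = 2534 — close enough.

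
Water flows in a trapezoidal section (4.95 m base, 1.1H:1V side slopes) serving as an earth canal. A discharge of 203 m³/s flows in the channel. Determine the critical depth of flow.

At critical depth, Q² T / (g A³) = 1, i.e. A³/T = Q²/g = 203²/9.81 = 4201.
Trying y = 4.86 m: A³/T = 8010 — too large.
Trying y = 4.11 m: A³/T = 4215 — close enough.

y_c = 4.11 m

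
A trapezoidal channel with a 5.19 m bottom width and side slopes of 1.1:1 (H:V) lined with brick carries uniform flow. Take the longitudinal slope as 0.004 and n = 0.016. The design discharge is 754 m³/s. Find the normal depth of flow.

Manning's equation rearranged: A R^(2/3) = nQ / (1·√S) = 0.016 × 754 / (√0.004) = 190.7.
Try y = 5.1 m: A R^(2/3) = 107 — short.
Try y = 8.42 m: A R^(2/3) = 308 — over.
Try y = 6.74 m: A R^(2/3) = 190.8 — matches.

y_n = 6.74 m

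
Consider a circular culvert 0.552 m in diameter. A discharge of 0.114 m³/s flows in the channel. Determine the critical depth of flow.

At critical depth, Q² T / (g A³) = 1, i.e. A³/T = Q²/g = 0.114²/9.81 = 0.001325.
At y = 0.279 m: A³/T = 0.003235 — high.
At y = 0.221 m: A³/T = 0.001325 — matches.

y_c = 0.221 m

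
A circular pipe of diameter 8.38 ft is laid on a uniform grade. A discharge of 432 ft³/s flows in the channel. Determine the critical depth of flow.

y_c = 5.22 ft

At critical depth, Q² T / (g A³) = 1, i.e. A³/T = Q²/g = 432²/32.2 = 5796.
Trying y = 4.65 ft: A³/T = 3725 — short.
Trying y = 6.11 ft: A³/T = 10740 — over.
Trying y = 5.22 ft: A³/T = 5802 — close enough.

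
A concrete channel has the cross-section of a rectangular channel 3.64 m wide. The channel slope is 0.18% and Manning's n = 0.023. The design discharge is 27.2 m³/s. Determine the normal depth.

Manning's equation rearranged: A R^(2/3) = nQ / (1·√S) = 0.023 × 27.2 / (√0.0018) = 14.75.
At y = 3.88 m: A R^(2/3) = 16.29 — too large.
At y = 2.5 m: A R^(2/3) = 9.42 — too small.
At y = 3.58 m: A R^(2/3) = 14.77 — ≈ 14.75.

y_n = 3.58 m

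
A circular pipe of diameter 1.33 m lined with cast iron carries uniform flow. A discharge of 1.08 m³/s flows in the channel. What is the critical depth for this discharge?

y_c = 0.546 m

At critical depth, Q² T / (g A³) = 1, i.e. A³/T = Q²/g = 1.08²/9.81 = 0.1189.
Try y = 0.686 m: A³/T = 0.2838 — over.
Try y = 0.487 m: A³/T = 0.07634 — short.
Try y = 0.546 m: A³/T = 0.1185 — close enough.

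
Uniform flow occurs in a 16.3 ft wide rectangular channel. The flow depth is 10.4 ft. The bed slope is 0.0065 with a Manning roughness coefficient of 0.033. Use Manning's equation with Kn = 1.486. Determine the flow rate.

Flow area A = b·y = 16.3 × 10.4 = 169.5 ft². Wetted perimeter P = b + 2y = 16.3 + 2×10.4 = 37.1 ft.
Hydraulic radius R = A/P = 169.5/37.1 = 4.569 ft.
Manning's equation: Q = (1.486/n) A R^(2/3) S^(1/2) = (1.486/0.033) × 169.5 × 4.569^(2/3) × 0.0065^(1/2) = 1690 ft³/s.

Q = 1690 ft³/s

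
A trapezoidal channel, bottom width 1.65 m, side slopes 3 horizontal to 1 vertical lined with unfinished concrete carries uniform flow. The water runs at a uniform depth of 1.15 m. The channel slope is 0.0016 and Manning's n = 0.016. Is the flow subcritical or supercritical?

subcritical

With bottom width b = 1.65 m and side slope z = 3: A = (b + zy)y = (1.65 + 3×1.15)×1.15 = 5.865 m²; P = b + 2y√(1+z²) = 1.65 + 2×1.15×3.162 = 8.923 m.
Hydraulic radius R = A/P = 5.865/8.923 = 0.6573 m.
V = (1/n) R^(2/3) √S = (1/0.016) × 0.6573^(2/3) × √0.0016 = 1.89 m/s. Hydraulic depth D_h = A/T = 5.865/8.55 = 0.686 m.
Froude number Fr = V/√(g·D_h) = 1.89/√(9.81×0.686) = 0.729, which is less than 1, so the flow is subcritical.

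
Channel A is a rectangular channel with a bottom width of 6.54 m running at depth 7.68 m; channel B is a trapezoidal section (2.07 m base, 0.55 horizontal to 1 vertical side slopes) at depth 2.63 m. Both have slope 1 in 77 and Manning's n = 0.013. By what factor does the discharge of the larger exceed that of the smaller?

Channel A: Flow area A = b·y = 6.54 × 7.68 = 50.23 m². Wetted perimeter P = b + 2y = 6.54 + 2×7.68 = 21.9 m. Hydraulic radius R = A/P = 50.23/21.9 = 2.293 m. Q_A = (1/0.013)·50.23·2.293^(2/3)·√0.01299 = 765.7 m³/s.
Channel B: With bottom width b = 2.07 m and side slope z = 0.55: A = (b + zy)y = (2.07 + 0.55×2.63)×2.63 = 9.248 m²; P = b + 2y√(1+z²) = 2.07 + 2×2.63×1.141 = 8.073 m. Hydraulic radius R = A/P = 9.248/8.073 = 1.146 m. Q_B = (1/0.013)·9.248·1.146^(2/3)·√0.01299 = 88.76 m³/s.
The larger discharge is 765.7 m³/s and the smaller is 88.76 m³/s; the ratio is 8.63.

8.63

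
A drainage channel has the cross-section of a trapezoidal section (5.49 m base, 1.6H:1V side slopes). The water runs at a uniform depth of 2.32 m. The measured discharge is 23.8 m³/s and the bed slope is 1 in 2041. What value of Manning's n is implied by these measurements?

With bottom width b = 5.49 m and side slope z = 1.6: A = (b + zy)y = (5.49 + 1.6×2.32)×2.32 = 21.35 m²; P = b + 2y√(1+z²) = 5.49 + 2×2.32×1.887 = 14.24 m.
Hydraulic radius R = A/P = 21.35/14.24 = 1.499 m.
Rearranging Manning's equation: n = (1/Q) A R^(2/3) S^(1/2) = (1/23.8) × 21.35 × 1.499^(2/3) × √0.00049 = 0.026.

n = 0.026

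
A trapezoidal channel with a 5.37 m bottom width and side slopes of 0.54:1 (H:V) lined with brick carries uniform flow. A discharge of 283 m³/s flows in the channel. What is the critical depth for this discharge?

y_c = 5.43 m

At critical depth, Q² T / (g A³) = 1, i.e. A³/T = Q²/g = 283²/9.81 = 8164.
At y = 6.61 m: A³/T = 16490 — over.
At y = 3.95 m: A³/T = 2701 — short.
At y = 5.43 m: A³/T = 8155 — ≈ 8164.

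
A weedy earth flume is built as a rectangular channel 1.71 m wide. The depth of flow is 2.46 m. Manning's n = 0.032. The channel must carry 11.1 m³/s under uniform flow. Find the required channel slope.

S = 0.0131

Flow area A = b·y = 1.71 × 2.46 = 4.207 m². Wetted perimeter P = b + 2y = 1.71 + 2×2.46 = 6.63 m.
Hydraulic radius R = A/P = 4.207/6.63 = 0.6345 m.
From Manning's equation, S = [nQ / (1 A R^(2/3))]² = [0.032 × 11.1 / (1 × 4.207 × 0.6345^(2/3))]² = 0.0131.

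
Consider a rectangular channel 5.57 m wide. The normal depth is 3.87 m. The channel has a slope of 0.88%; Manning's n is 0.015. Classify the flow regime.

supercritical

Flow area A = b·y = 5.57 × 3.87 = 21.56 m². Wetted perimeter P = b + 2y = 5.57 + 2×3.87 = 13.31 m.
Hydraulic radius R = A/P = 21.56/13.31 = 1.62 m.
V = (1/n) R^(2/3) √S = (1/0.015) × 1.62^(2/3) × √0.0088 = 8.625 m/s. Hydraulic depth D_h = A/T = 21.56/5.57 = 3.87 m.
Froude number Fr = V/√(g·D_h) = 8.625/√(9.81×3.87) = 1.4, which is greater than 1, so the flow is supercritical.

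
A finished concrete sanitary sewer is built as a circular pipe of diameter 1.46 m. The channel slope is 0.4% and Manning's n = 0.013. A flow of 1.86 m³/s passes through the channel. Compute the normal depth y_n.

Manning's equation rearranged: A R^(2/3) = nQ / (1·√S) = 0.013 × 1.86 / (√0.004) = 0.3823.
Trying y = 0.763 m: A R^(2/3) = 0.4605 — too large.
Trying y = 0.576 m: A R^(2/3) = 0.2809 — too small.
Trying y = 0.684 m: A R^(2/3) = 0.3822 — ≈ 0.3823.

y_n = 0.684 m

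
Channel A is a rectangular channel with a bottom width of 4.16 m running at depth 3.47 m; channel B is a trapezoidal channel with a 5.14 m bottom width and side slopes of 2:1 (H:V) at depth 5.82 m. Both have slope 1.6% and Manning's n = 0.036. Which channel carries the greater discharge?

channel B

Channel A: Flow area A = b·y = 4.16 × 3.47 = 14.44 m². Wetted perimeter P = b + 2y = 4.16 + 2×3.47 = 11.1 m. Hydraulic radius R = A/P = 14.44/11.1 = 1.3 m. Q_A = (1/0.036)·14.44·1.3^(2/3)·√0.016 = 60.43 m³/s.
Channel B: With bottom width b = 5.14 m and side slope z = 2: A = (b + zy)y = (5.14 + 2×5.82)×5.82 = 97.66 m²; P = b + 2y√(1+z²) = 5.14 + 2×5.82×2.236 = 31.17 m. Hydraulic radius R = A/P = 97.66/31.17 = 3.133 m. Q_B = (1/0.036)·97.66·3.133^(2/3)·√0.016 = 734.8 m³/s.
Q_A = 60.43 m³/s vs Q_B = 734.8 m³/s, so channel B carries more.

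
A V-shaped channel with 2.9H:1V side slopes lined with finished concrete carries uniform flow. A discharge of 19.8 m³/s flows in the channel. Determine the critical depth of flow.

y_c = 1.57 m

At critical depth, Q² T / (g A³) = 1, i.e. A³/T = Q²/g = 19.8²/9.81 = 39.96.
Try y = 1.21 m: A³/T = 10.91 — too small.
Try y = 1.57 m: A³/T = 40.11 — close enough.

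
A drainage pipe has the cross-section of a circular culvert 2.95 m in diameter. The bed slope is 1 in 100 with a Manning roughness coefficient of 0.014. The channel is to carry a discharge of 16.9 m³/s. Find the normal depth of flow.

Manning's equation rearranged: A R^(2/3) = nQ / (1·√S) = 0.014 × 16.9 / (√0.01) = 2.366.
Trying y = 1.69 m: A R^(2/3) = 3.488 — high.
Trying y = 1.09 m: A R^(2/3) = 1.624 — low.
Trying y = 1.34 m: A R^(2/3) = 2.363 — ≈ 2.366.

y_n = 1.34 m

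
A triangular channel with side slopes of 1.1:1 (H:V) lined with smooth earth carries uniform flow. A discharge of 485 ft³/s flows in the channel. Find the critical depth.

y_c = 6.55 ft

At critical depth, Q² T / (g A³) = 1, i.e. A³/T = Q²/g = 485²/32.2 = 7305.
Trying y = 5.68 ft: A³/T = 3577 — short.
Trying y = 7.6 ft: A³/T = 15340 — over.
Trying y = 6.55 ft: A³/T = 7294 — ≈ 7305.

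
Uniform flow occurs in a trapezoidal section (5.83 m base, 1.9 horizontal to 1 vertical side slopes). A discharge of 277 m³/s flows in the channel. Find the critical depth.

At critical depth, Q² T / (g A³) = 1, i.e. A³/T = Q²/g = 277²/9.81 = 7822.
At y = 4.62 m: A³/T = 13140 — too large.
At y = 3.19 m: A³/T = 3040 — too small.
At y = 4.06 m: A³/T = 7822 — close enough.

y_c = 4.06 m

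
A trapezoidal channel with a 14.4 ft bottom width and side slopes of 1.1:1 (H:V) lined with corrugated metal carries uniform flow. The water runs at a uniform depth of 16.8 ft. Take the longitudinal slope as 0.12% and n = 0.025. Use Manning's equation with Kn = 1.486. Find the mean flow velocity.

With bottom width b = 14.4 ft and side slope z = 1.1: A = (b + zy)y = (14.4 + 1.1×16.8)×16.8 = 552.4 ft²; P = b + 2y√(1+z²) = 14.4 + 2×16.8×1.487 = 64.35 ft.
Hydraulic radius R = A/P = 552.4/64.35 = 8.584 ft.
From Manning's equation, V = (1.486/n) R^(2/3) S^(1/2) = (1.486/0.025) × 8.584^(2/3) × 0.0012^(1/2) = 8.63 ft/s.

V = 8.63 ft/s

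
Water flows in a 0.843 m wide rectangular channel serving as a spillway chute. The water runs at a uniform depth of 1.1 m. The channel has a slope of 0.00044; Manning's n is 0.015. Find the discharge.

Flow area A = b·y = 0.843 × 1.1 = 0.9273 m². Wetted perimeter P = b + 2y = 0.843 + 2×1.1 = 3.043 m.
Hydraulic radius R = A/P = 0.9273/3.043 = 0.3047 m.
Manning's equation: Q = (1/n) A R^(2/3) S^(1/2) = (1/0.015) × 0.9273 × 0.3047^(2/3) × 0.00044^(1/2) = 0.587 m³/s.

Q = 0.587 m³/s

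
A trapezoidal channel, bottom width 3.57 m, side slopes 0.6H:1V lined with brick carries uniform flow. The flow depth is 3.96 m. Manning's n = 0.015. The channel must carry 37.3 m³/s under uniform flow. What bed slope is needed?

S = 0.000251

With bottom width b = 3.57 m and side slope z = 0.6: A = (b + zy)y = (3.57 + 0.6×3.96)×3.96 = 23.55 m²; P = b + 2y√(1+z²) = 3.57 + 2×3.96×1.166 = 12.81 m.
Hydraulic radius R = A/P = 23.55/12.81 = 1.839 m.
From Manning's equation, S = [nQ / (1 A R^(2/3))]² = [0.015 × 37.3 / (1 × 23.55 × 1.839^(2/3))]² = 0.000251.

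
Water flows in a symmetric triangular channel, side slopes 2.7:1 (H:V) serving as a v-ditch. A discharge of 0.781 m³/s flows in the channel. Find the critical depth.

At critical depth, Q² T / (g A³) = 1, i.e. A³/T = Q²/g = 0.781²/9.81 = 0.06218.
Trying y = 0.508 m: A³/T = 0.1233 — over.
Trying y = 0.443 m: A³/T = 0.06219 — matches.

y_c = 0.443 m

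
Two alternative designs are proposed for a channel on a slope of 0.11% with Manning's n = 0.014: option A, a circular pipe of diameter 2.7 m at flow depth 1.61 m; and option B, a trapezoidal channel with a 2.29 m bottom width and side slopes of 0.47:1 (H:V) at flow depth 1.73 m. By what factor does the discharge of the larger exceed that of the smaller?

1.68

Channel A: For a circular section of diameter D = 2.7 m at depth y = 1.61 m, the central angle is θ = 2 arccos(1 − 2y/D) = 3.529 rad. Then A = (D²/8)(θ − sin θ) = 3.56 m² and P = Dθ/2 = 4.764 m. Hydraulic radius R = A/P = 3.56/4.764 = 0.7473 m. Q_A = (1/0.014)·3.56·0.7473^(2/3)·√0.0011 = 6.946 m³/s.
Channel B: With bottom width b = 2.29 m and side slope z = 0.47: A = (b + zy)y = (2.29 + 0.47×1.73)×1.73 = 5.368 m²; P = b + 2y√(1+z²) = 2.29 + 2×1.73×1.105 = 6.113 m. Hydraulic radius R = A/P = 5.368/6.113 = 0.8782 m. Q_B = (1/0.014)·5.368·0.8782^(2/3)·√0.0011 = 11.66 m³/s.
The larger discharge is 11.66 m³/s and the smaller is 6.946 m³/s; the ratio is 1.68.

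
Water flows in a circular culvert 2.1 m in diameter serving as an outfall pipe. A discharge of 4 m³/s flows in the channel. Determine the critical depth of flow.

At critical depth, Q² T / (g A³) = 1, i.e. A³/T = Q²/g = 4²/9.81 = 1.631.
Trying y = 1.03 m: A³/T = 2.298 — high.
Trying y = 0.791 m: A³/T = 0.8353 — low.
Trying y = 0.942 m: A³/T = 1.633 — ≈ 1.631.

y_c = 0.942 m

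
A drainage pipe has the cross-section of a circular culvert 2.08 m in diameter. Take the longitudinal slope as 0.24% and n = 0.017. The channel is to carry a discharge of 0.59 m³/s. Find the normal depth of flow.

y_n = 0.429 m

Manning's equation rearranged: A R^(2/3) = nQ / (1·√S) = 0.017 × 0.59 / (√0.0024) = 0.2047.
Trying y = 0.366 m: A R^(2/3) = 0.1483 — short.
Trying y = 0.49 m: A R^(2/3) = 0.2674 — over.
Trying y = 0.429 m: A R^(2/3) = 0.2048 — close enough.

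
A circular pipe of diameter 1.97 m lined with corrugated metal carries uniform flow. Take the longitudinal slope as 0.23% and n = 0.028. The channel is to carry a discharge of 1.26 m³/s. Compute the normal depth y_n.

y_n = 0.851 m

Manning's equation rearranged: A R^(2/3) = nQ / (1·√S) = 0.028 × 1.26 / (√0.0023) = 0.7356.
At y = 0.723 m: A R^(2/3) = 0.5463 — too small.
At y = 0.966 m: A R^(2/3) = 0.9194 — too large.
At y = 0.851 m: A R^(2/3) = 0.7363 — ≈ 0.7356.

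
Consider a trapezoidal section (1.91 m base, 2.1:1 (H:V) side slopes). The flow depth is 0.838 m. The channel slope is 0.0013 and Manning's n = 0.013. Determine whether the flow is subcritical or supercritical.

subcritical

With bottom width b = 1.91 m and side slope z = 2.1: A = (b + zy)y = (1.91 + 2.1×0.838)×0.838 = 3.075 m²; P = b + 2y√(1+z²) = 1.91 + 2×0.838×2.326 = 5.808 m.
Hydraulic radius R = A/P = 3.075/5.808 = 0.5295 m.
V = (1/n) R^(2/3) √S = (1/0.013) × 0.5295^(2/3) × √0.0013 = 1.815 m/s. Hydraulic depth D_h = A/T = 3.075/5.43 = 0.5664 m.
Froude number Fr = V/√(g·D_h) = 1.815/√(9.81×0.5664) = 0.77, which is less than 1, so the flow is subcritical.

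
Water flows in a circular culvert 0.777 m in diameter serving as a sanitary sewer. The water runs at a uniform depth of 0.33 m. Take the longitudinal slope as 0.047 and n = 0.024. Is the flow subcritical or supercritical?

supercritical

For a circular section of diameter D = 0.777 m at depth y = 0.33 m, the central angle is θ = 2 arccos(1 − 2y/D) = 2.839 rad. Then A = (D²/8)(θ − sin θ) = 0.1918 m² and P = Dθ/2 = 1.103 m.
Hydraulic radius R = A/P = 0.1918/1.103 = 0.1739 m.
V = (1/n) R^(2/3) √S = (1/0.024) × 0.1739^(2/3) × √0.047 = 2.814 m/s. Hydraulic depth D_h = A/T = 0.1918/0.7681 = 0.2497 m.
Froude number Fr = V/√(g·D_h) = 2.814/√(9.81×0.2497) = 1.8, which is greater than 1, so the flow is supercritical.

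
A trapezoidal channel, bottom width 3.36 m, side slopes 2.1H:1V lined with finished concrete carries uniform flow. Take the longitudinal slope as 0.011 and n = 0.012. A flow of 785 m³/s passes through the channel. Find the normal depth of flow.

Manning's equation rearranged: A R^(2/3) = nQ / (1·√S) = 0.012 × 785 / (√0.011) = 89.82.
Trying y = 2.9 m: A R^(2/3) = 37.9 — short.
Trying y = 4.8 m: A R^(2/3) = 119.2 — over.
Trying y = 4.25 m: A R^(2/3) = 89.84 — close enough.

y_n = 4.25 m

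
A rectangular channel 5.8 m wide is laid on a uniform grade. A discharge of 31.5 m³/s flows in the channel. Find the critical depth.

y_c = 1.44 m

For a rectangular channel, critical depth y_c = (q²/g)^(1/3) where q = Q/b = 31.5/5.8 = 5.431 m²/s.
So y_c = (5.431²/9.81)^(1/3) = 1.44 m.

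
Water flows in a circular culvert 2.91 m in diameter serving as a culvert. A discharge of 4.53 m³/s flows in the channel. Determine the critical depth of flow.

y_c = 0.911 m

At critical depth, Q² T / (g A³) = 1, i.e. A³/T = Q²/g = 4.53²/9.81 = 2.092.
Try y = 0.783 m: A³/T = 1.161 — short.
Try y = 1.1 m: A³/T = 4.327 — over.
Try y = 0.911 m: A³/T = 2.09 — close enough.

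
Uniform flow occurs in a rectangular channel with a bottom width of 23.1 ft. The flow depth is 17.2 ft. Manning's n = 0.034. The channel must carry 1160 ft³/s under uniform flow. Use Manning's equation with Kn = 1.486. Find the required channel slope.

Flow area A = b·y = 23.1 × 17.2 = 397.3 ft². Wetted perimeter P = b + 2y = 23.1 + 2×17.2 = 57.5 ft.
Hydraulic radius R = A/P = 397.3/57.5 = 6.91 ft.
From Manning's equation, S = [nQ / (1.486 A R^(2/3))]² = [0.034 × 1160 / (1.486 × 397.3 × 6.91^(2/3))]² = 0.000339.

S = 0.000339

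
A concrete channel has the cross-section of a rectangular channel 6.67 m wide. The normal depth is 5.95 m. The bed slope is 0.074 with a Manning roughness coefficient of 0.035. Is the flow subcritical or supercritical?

Flow area A = b·y = 6.67 × 5.95 = 39.69 m². Wetted perimeter P = b + 2y = 6.67 + 2×5.95 = 18.57 m.
Hydraulic radius R = A/P = 39.69/18.57 = 2.137 m.
V = (1/n) R^(2/3) √S = (1/0.035) × 2.137^(2/3) × √0.074 = 12.9 m/s. Hydraulic depth D_h = A/T = 39.69/6.67 = 5.95 m.
Froude number Fr = V/√(g·D_h) = 12.9/√(9.81×5.95) = 1.69, which is greater than 1, so the flow is supercritical.

supercritical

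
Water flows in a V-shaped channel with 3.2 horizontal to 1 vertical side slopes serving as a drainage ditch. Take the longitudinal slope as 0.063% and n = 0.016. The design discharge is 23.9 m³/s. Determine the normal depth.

y_n = 2.16 m

Manning's equation rearranged: A R^(2/3) = nQ / (1·√S) = 0.016 × 23.9 / (√0.00063) = 15.24.
At y = 1.87 m: A R^(2/3) = 10.37 — low.
At y = 2.16 m: A R^(2/3) = 15.24 — matches.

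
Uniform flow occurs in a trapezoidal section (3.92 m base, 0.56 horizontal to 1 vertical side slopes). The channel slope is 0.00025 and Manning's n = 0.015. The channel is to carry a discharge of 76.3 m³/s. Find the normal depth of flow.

y_n = 5.7 m

Manning's equation rearranged: A R^(2/3) = nQ / (1·√S) = 0.015 × 76.3 / (√0.00025) = 72.38.
Try y = 6.85 m: A R^(2/3) = 103.2 — high.
Try y = 5.04 m: A R^(2/3) = 57.42 — low.
Try y = 5.7 m: A R^(2/3) = 72.4 — matches.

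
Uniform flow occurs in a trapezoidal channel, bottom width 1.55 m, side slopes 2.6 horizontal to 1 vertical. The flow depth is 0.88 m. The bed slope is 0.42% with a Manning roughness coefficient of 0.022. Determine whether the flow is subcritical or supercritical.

subcritical

With bottom width b = 1.55 m and side slope z = 2.6: A = (b + zy)y = (1.55 + 2.6×0.88)×0.88 = 3.377 m²; P = b + 2y√(1+z²) = 1.55 + 2×0.88×2.786 = 6.453 m.
Hydraulic radius R = A/P = 3.377/6.453 = 0.5234 m.
V = (1/n) R^(2/3) √S = (1/0.022) × 0.5234^(2/3) × √0.0042 = 1.913 m/s. Hydraulic depth D_h = A/T = 3.377/6.126 = 0.5513 m.
Froude number Fr = V/√(g·D_h) = 1.913/√(9.81×0.5513) = 0.823, which is less than 1, so the flow is subcritical.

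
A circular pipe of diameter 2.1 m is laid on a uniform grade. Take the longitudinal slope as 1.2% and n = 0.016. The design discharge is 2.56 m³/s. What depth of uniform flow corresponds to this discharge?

Manning's equation rearranged: A R^(2/3) = nQ / (1·√S) = 0.016 × 2.56 / (√0.012) = 0.3739.
Trying y = 0.451 m: A R^(2/3) = 0.2279 — too small.
Trying y = 0.702 m: A R^(2/3) = 0.5433 — too large.
Trying y = 0.579 m: A R^(2/3) = 0.3745 — close enough.

y_n = 0.579 m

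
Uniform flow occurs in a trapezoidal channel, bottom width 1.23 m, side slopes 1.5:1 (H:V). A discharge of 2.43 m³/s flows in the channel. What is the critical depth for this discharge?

y_c = 0.578 m

At critical depth, Q² T / (g A³) = 1, i.e. A³/T = Q²/g = 2.43²/9.81 = 0.6019.
Trying y = 0.654 m: A³/T = 0.9472 — high.
Trying y = 0.434 m: A³/T = 0.2149 — low.
Trying y = 0.578 m: A³/T = 0.6008 — matches.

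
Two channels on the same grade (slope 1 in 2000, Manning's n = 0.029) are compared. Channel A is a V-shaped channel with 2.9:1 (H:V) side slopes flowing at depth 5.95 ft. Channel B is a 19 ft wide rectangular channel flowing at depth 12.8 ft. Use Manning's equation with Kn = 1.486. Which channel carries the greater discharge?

Channel A: For a triangular section with side slope z = 2.9: A = zy² = 2.9×5.95² = 102.7 ft²; P = 2y√(1+z²) = 2×5.95×3.068 = 36.5 ft. Hydraulic radius R = A/P = 102.7/36.5 = 2.812 ft. Q_A = (1.486/0.029)·102.7·2.812^(2/3)·√0.0005 = 234.4 ft³/s.
Channel B: Flow area A = b·y = 19 × 12.8 = 243.2 ft². Wetted perimeter P = b + 2y = 19 + 2×12.8 = 44.6 ft. Hydraulic radius R = A/P = 243.2/44.6 = 5.453 ft. Q_B = (1.486/0.029)·243.2·5.453^(2/3)·√0.0005 = 863.3 ft³/s.
Q_A = 234.4 ft³/s vs Q_B = 863.3 ft³/s, so channel B carries more.

channel B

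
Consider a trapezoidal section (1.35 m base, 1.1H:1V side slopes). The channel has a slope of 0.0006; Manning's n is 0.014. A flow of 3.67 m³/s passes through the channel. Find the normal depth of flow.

y_n = 1.12 m

Manning's equation rearranged: A R^(2/3) = nQ / (1·√S) = 0.014 × 3.67 / (√0.0006) = 2.098.
At y = 0.995 m: A R^(2/3) = 1.661 — too small.
At y = 1.12 m: A R^(2/3) = 2.098 — ≈ 2.098.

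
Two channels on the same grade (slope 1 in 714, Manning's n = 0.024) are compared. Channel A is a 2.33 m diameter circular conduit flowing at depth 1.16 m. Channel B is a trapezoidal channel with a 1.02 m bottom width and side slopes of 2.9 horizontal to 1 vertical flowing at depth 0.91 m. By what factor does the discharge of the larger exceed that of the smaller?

Channel A: For a circular section of diameter D = 2.33 m at depth y = 1.16 m, the central angle is θ = 2 arccos(1 − 2y/D) = 3.133 rad. Then A = (D²/8)(θ − sin θ) = 2.12 m² and P = Dθ/2 = 3.65 m. Hydraulic radius R = A/P = 2.12/3.65 = 0.5809 m. Q_A = (1/0.024)·2.12·0.5809^(2/3)·√0.001401 = 2.302 m³/s.
Channel B: With bottom width b = 1.02 m and side slope z = 2.9: A = (b + zy)y = (1.02 + 2.9×0.91)×0.91 = 3.33 m²; P = b + 2y√(1+z²) = 1.02 + 2×0.91×3.068 = 6.603 m. Hydraulic radius R = A/P = 3.33/6.603 = 0.5043 m. Q_B = (1/0.024)·3.33·0.5043^(2/3)·√0.001401 = 3.289 m³/s.
The larger discharge is 3.289 m³/s and the smaller is 2.302 m³/s; the ratio is 1.43.

1.43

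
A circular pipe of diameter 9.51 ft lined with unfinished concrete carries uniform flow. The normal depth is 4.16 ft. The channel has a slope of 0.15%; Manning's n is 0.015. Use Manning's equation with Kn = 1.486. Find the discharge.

For a circular section of diameter D = 9.51 ft at depth y = 4.16 ft, the central angle is θ = 2 arccos(1 − 2y/D) = 2.891 rad. Then A = (D²/8)(θ − sin θ) = 29.87 ft² and P = Dθ/2 = 13.75 ft.
Hydraulic radius R = A/P = 29.87/13.75 = 2.173 ft.
Manning's equation: Q = (1.486/n) A R^(2/3) S^(1/2) = (1.486/0.015) × 29.87 × 2.173^(2/3) × 0.0015^(1/2) = 192 ft³/s.

Q = 192 ft³/s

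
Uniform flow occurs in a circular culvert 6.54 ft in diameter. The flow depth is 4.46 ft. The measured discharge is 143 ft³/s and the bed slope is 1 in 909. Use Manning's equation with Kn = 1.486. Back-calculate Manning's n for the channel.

n = 0.013

For a circular section of diameter D = 6.54 ft at depth y = 4.46 ft, the central angle is θ = 2 arccos(1 − 2y/D) = 3.887 rad. Then A = (D²/8)(θ − sin θ) = 24.4 ft² and P = Dθ/2 = 12.71 ft.
Hydraulic radius R = A/P = 24.4/12.71 = 1.92 ft.
Rearranging Manning's equation: n = (1.486/Q) A R^(2/3) S^(1/2) = (1.486/143) × 24.4 × 1.92^(2/3) × √0.0011 = 0.013.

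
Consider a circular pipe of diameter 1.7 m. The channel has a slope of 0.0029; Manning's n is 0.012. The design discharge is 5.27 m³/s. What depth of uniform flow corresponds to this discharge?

Manning's equation rearranged: A R^(2/3) = nQ / (1·√S) = 0.012 × 5.27 / (√0.0029) = 1.174.
At y = 1.58 m: A R^(2/3) = 1.379 — over.
At y = 1.02 m: A R^(2/3) = 0.862 — short.
At y = 1.28 m: A R^(2/3) = 1.175 — matches.

y_n = 1.28 m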